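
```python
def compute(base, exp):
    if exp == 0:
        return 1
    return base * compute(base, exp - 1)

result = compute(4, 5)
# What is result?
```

compute(4, 5) = 4 * 4 * 4 * 4 * 4 = 1024

Answer: 1024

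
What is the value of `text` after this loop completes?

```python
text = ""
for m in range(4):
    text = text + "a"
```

Repeat 'a' 4 times
`text` takes the values: "" → "a" → "aa" → "aaa" → "aaaa"

Answer: "aaaa"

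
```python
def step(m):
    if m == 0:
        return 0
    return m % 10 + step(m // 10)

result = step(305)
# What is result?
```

Sum of digits of 305: 5 + 0 + 3 = 8

Answer: 8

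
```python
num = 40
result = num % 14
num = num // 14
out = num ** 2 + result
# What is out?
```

Trace:
`num = 40` → num = 40
`result = num % 14` → result = 12
`num = num // 14` → num = 2
`out = num ** 2 + result` → out = 16
So out = 16

Answer: 16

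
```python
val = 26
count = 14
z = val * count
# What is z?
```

Trace:
`val = 26` → val = 26
`count = 14` → count = 14
`z = val * count` → z = 364
So z = 364

Answer: 364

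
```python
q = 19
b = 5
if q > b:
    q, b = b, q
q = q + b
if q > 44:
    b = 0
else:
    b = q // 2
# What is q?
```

Trace:
`q = 19` → q = 19
`b = 5` → b = 5
`if q > b: ...` → q > b is True → q = 5; b = 19
`q = q + b` → q = 24
`if q > 44: ...` → q > 44 is False, take else branch → b = 12
So q = 24

Answer: 24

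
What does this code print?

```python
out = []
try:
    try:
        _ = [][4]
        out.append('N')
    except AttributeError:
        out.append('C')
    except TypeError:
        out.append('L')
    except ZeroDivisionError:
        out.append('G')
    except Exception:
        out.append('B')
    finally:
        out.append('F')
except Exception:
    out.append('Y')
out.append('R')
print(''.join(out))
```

Execution trace: 'B' (inner except Exception) → 'F' (inner finally) → 'R' (after the try/except). Output: BFR

Answer: BFR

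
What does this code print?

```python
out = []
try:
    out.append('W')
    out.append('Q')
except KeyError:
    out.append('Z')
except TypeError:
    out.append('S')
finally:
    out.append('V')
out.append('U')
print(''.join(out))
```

Execution trace: 'W' (try body) → 'Q' (try body, no exception) → 'V' (finally) → 'U' (after the try/except). Output: WQVU

Answer: WQVU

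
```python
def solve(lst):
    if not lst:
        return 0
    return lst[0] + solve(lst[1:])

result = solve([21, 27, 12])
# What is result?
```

21 + 27 + 12 + 0 = 60

Answer: 60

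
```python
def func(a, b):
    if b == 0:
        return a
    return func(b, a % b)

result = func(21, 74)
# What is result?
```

func(21, 74) -> func(74, 21) -> func(21, 11) -> func(11, 10) -> func(10, 1) -> func(1, 0) -> 1

Answer: 1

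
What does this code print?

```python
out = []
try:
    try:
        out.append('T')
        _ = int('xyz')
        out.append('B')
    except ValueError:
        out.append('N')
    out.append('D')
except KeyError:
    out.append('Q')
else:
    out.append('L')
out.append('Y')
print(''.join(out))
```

Execution trace: 'T' (inner try body) → 'N' (inner except ValueError) → 'D' (try body, no exception) → 'L' (else) → 'Y' (after the try/except). Output: TNDLY

Answer: TNDLY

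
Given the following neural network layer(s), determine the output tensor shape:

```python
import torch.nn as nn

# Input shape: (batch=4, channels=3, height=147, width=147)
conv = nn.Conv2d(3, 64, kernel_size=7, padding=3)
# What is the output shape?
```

Input: (4, 3, 147, 147) -> Output: (4, 64, 147, 147)

Answer: (4, 64, 147, 147)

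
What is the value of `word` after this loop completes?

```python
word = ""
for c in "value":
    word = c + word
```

Reverse 'value'
`word` takes the values: "" → "v" → "av" → "lav" → "ulav" → "eulav"

Answer: "eulav"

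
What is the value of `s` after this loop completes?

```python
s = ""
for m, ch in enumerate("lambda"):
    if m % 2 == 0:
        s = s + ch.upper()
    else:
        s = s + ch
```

Uppercase even positions in 'lambda'
`s` takes the values: "" → "L" → "La" → "LaM" → "LaMb" → "LaMbD" → "LaMbDa"

Answer: "LaMbDa"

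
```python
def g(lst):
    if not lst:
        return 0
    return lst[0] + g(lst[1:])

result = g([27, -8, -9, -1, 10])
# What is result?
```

27 + (-8) + (-9) + (-1) + 10 + 0 = 19

Answer: 19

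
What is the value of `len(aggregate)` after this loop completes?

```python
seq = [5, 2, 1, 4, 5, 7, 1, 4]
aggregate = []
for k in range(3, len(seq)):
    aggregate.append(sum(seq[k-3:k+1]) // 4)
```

Number of 4-element averages
`aggregate` takes the values: [] → [3] → [3, 3] → [3, 3, 4] → [3, 3, 4, 4] → [3, 3, 4, 4, 4]
So `len(aggregate)` = 5

Answer: 5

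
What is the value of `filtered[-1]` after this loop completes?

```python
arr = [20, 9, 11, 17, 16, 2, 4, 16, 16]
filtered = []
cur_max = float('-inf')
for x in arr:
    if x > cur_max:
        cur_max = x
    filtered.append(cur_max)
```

Running max ends at 20
`filtered` takes the values: [] → [20] → [20, 20] → [20, 20, 20] → [20, 20, 20, 20] → [20, 20, 20, 20, 20] → [20, 20, 20, 20, 20, 20] → [20, 20, 20, 20, 20, 20, 20] → [20, 20, 20, 20, 20, 20, 20, 20] → [20, 20, 20, 20, 20, 20, 20, 20, 20]
So `filtered[-1]` = 20

Answer: 20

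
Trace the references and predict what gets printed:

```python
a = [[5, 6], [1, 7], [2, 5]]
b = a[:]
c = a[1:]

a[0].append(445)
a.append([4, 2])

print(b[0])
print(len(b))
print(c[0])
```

Key concept: slice with nested mutation.
Step by step:
`a = [[5, 6], [1, 7], [2, 5]]` → a = [[5, 6], [1, 7], [2, 5]]
`b = a[:]` → b = [[5, 6], [1, 7], [2, 5]]
`c = a[1:]` → c = [[1, 7], [2, 5]]
`a[0].append(445)` → a = [[5, 6, 445], [1, 7], [2, 5]]; b = [[5, 6, 445], [1, 7], [2, 5]]
`a.append([4, 2])` → a = [[5, 6, 445], [1, 7], [2, 5], [4, 2]]
`print(b[0])` → prints [5, 6, 445]
`print(len(b))` → prints 3
`print(c[0])` → prints [1, 7]

Answer:
[5, 6, 445]
3
[1, 7]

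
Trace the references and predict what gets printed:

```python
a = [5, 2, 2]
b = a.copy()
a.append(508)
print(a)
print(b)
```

Key concept: list.copy() creates independent copy.
Step by step:
`a = [5, 2, 2]` → a = [5, 2, 2]
`b = a.copy()` → b = [5, 2, 2]
`a.append(508)` → a = [5, 2, 2, 508]
`print(a)` → prints [5, 2, 2, 508]
`print(b)` → prints [5, 2, 2]

Answer:
[5, 2, 2, 508]
[5, 2, 2]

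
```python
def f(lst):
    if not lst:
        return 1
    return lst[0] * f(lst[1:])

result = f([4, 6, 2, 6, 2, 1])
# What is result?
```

Product over [4, 6, 2, 6, 2, 1] = 4 * 6 * 2 * 6 * 2 * 1 = 576

Answer: 576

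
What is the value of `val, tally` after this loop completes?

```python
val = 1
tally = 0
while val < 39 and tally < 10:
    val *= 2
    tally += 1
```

Double until >= 39 or 10 iterations
`val, tally` takes the values: (1, 0) → (2, 0) → (2, 1) → (4, 1) → (4, 2) → (8, 2) → (8, 3) → (16, 3) → (16, 4) → (32, 4) → (32, 5) → (64, 5) → (64, 6)

Answer: 64, 6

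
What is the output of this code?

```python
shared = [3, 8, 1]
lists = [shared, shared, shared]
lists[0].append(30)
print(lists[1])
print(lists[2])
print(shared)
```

Key concept: list of same reference.
Step by step:
`shared = [3, 8, 1]` → shared = [3, 8, 1]
`lists = [shared, shared, shared]` → lists = [[3, 8, 1], [3, 8, 1], [3, 8, 1]]
`lists[0].append(30)` → shared = [3, 8, 1, 30]; lists = [[3, 8, 1, 30], [3, 8, 1, 30], [3, 8, 1, 30]]
`print(lists[1])` → prints [3, 8, 1, 30]
`print(lists[2])` → prints [3, 8, 1, 30]
`print(shared)` → prints [3, 8, 1, 30]

Answer:
[3, 8, 1, 30]
[3, 8, 1, 30]
[3, 8, 1, 30]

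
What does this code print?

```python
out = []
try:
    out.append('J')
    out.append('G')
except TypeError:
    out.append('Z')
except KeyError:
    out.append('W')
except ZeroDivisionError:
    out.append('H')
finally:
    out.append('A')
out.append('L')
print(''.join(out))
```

Execution trace: 'J' (try body) → 'G' (try body, no exception) → 'A' (finally) → 'L' (after the try/except). Output: JGAL

Answer: JGAL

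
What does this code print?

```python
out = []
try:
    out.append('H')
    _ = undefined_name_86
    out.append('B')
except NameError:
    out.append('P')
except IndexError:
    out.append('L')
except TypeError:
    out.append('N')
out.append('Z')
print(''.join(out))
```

Execution trace: 'H' (try body) → 'P' (except NameError) → 'Z' (after the try/except). Output: HPZ

Answer: HPZ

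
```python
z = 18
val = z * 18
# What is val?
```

Trace:
`z = 18` → z = 18
`val = z * 18` → val = 324
So val = 324

Answer: 324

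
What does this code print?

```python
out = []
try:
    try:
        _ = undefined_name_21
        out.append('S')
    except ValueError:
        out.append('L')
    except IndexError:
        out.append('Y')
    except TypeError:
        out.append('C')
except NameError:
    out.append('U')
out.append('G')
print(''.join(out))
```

Execution trace: 'U' (outer except NameError) → 'G' (after the try/except). Output: UG

Answer: UG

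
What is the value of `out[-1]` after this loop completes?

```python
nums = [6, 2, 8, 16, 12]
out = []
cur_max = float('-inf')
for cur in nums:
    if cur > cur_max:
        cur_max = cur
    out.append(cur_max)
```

Running max ends at 16
`out` takes the values: [] → [6] → [6, 6] → [6, 6, 8] → [6, 6, 8, 16] → [6, 6, 8, 16, 16]
So `out[-1]` = 16

Answer: 16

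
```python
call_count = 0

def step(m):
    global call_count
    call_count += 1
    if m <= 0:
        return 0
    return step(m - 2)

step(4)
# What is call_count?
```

Linear recursion stepping by 2: 3 calls from m=4 down to ≤0.

Answer: 3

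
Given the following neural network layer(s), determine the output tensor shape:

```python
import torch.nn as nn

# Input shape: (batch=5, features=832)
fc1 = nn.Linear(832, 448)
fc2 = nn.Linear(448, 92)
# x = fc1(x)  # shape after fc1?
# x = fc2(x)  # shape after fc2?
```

Input: (5, 832) -> after fc1: (5, 448) -> Output: (5, 92)

Answer: (5, 92)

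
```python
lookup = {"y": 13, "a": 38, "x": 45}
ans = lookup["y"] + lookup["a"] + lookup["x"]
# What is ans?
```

Trace:
`lookup = {"y": 13, "a": 38, "x": 45}` → lookup = {'y': 13, 'a': 38, 'x': 45}
`ans = lookup["y"] + lookup["a"] + lookup["x"]` → ans = 96
So ans = 96

Answer: 96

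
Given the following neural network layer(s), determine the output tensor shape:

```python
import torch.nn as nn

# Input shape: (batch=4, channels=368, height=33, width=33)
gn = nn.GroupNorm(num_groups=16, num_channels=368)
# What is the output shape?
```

Input: (4, 368, 33, 33) -> Output: (4, 368, 33, 33)

Answer: (4, 368, 33, 33)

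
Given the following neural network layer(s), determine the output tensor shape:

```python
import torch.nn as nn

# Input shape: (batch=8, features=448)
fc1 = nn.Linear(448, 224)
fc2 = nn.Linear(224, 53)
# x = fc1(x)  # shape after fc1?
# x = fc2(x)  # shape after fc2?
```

Input: (8, 448) -> after fc1: (8, 224) -> Output: (8, 53)

Answer: (8, 53)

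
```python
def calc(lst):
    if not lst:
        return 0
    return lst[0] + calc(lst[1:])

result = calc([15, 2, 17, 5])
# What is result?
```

15 + 2 + 17 + 5 + 0 = 39

Answer: 39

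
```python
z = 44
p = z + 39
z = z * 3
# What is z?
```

Trace:
`z = 44` → z = 44
`p = z + 39` → p = 83
`z = z * 3` → z = 132
So z = 132

Answer: 132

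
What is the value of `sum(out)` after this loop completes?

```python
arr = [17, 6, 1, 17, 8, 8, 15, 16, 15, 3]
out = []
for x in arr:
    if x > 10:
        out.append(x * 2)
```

Sum of doubled values > 10
`out` takes the values: [] → [34] → [34, 34] → [34, 34, 30] → [34, 34, 30, 32] → [34, 34, 30, 32, 30]
So `sum(out)` = 160

Answer: 160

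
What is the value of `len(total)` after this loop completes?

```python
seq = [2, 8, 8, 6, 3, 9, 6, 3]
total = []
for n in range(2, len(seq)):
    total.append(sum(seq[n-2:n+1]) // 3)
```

Number of 3-element averages
`total` takes the values: [] → [6] → [6, 7] → [6, 7, 5] → [6, 7, 5, 6] → [6, 7, 5, 6, 6] → [6, 7, 5, 6, 6, 6]
So `len(total)` = 6

Answer: 6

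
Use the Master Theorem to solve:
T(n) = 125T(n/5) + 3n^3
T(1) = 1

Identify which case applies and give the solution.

a=125, b=5, f(n)=3n^3. log_5(125) = 3. Since c=3 = 3, Case 2 applies: T(n) = Θ(n^log_b(a) · log n) = O(n^3 log n).

Answer: O(n^3 log n) - Case 2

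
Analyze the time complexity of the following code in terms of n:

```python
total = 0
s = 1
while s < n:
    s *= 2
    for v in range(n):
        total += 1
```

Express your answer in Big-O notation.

Each loop level contributes: log n × n. Multiplying the contributions gives O(n log n).

Answer: O(n log n)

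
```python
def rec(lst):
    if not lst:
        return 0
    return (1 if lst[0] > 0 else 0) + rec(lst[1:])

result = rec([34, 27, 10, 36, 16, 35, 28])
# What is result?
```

Count of positive elements in [34, 27, 10, 36, 16, 35, 28] = 7

Answer: 7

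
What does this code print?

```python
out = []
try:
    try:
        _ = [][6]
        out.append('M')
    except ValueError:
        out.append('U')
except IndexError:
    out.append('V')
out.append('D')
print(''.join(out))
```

Execution trace: 'V' (outer except IndexError) → 'D' (after the try/except). Output: VD

Answer: VD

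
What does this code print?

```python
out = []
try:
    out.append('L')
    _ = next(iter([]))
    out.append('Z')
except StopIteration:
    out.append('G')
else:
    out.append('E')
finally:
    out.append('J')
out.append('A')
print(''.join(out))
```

Execution trace: 'L' (try body) → 'G' (except StopIteration) → 'J' (finally) → 'A' (after the try/except). Output: LGJA

Answer: LGJA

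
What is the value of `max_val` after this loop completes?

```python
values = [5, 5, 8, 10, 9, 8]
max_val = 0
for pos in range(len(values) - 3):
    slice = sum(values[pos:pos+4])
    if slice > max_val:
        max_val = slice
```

Max sum of 4-element window in [5, 5, 8, 10, 9, 8]
`max_val` takes the values: 0 → 28 → 32 → 35

Answer: 35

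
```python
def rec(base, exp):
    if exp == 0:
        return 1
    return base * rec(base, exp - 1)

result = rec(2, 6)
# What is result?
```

rec(2, 6) = 2 * 2 * 2 * 2 * 2 * 2 = 64

Answer: 64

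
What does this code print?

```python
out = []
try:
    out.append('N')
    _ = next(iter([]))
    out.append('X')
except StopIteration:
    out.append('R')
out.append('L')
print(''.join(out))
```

Execution trace: 'N' (try body) → 'R' (except StopIteration) → 'L' (after the try/except). Output: NRL

Answer: NRL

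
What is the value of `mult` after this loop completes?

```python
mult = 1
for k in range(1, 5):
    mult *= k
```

4! = 24
`mult` takes the values: 1 → 2 → 6 → 24

Answer: 24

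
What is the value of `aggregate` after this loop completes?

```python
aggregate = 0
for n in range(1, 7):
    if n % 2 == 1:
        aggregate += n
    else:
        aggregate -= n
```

Add odd, subtract even
`aggregate` takes the values: 0 → 1 → -1 → 2 → -2 → 3 → -3

Answer: -3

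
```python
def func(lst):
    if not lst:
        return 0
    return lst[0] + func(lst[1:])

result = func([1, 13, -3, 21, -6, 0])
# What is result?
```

1 + 13 + (-3) + 21 + (-6) + 0 + 0 = 26

Answer: 26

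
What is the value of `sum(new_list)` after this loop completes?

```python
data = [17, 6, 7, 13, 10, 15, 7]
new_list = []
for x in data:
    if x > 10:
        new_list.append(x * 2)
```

Sum of doubled values > 10
`new_list` takes the values: [] → [34] → [34, 26] → [34, 26, 30]
So `sum(new_list)` = 90

Answer: 90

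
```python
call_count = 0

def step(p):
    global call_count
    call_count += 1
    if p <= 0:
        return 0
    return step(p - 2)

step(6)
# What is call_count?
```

Linear recursion stepping by 2: 4 calls from p=6 down to ≤0.

Answer: 4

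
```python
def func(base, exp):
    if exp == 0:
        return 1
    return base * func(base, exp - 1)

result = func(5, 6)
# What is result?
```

func(5, 6) = 5 * 5 * 5 * 5 * 5 * 5 = 15625

Answer: 15625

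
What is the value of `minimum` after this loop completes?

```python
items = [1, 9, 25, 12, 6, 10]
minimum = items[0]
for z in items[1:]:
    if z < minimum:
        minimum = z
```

Minimum of [1, 9, 25, 12, 6, 10]
`minimum` takes the values: 1

Answer: 1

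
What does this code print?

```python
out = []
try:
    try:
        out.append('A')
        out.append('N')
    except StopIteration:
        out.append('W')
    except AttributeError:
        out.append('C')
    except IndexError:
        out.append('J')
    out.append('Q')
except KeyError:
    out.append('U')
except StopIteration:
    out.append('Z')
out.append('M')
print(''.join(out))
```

Execution trace: 'A' (inner try body) → 'N' (inner try body, no exception) → 'Q' (try body, no exception) → 'M' (after the try/except). Output: ANQM

Answer: ANQM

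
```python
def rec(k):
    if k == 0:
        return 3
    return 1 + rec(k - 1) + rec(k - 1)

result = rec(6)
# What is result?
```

rec(k) = 1 + 2·rec(k-1), rec(0)=3. Closed form: (3+1)·2^6 - 1 = 255.

Answer: 255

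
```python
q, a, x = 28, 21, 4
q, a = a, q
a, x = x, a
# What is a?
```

Trace:
`q, a, x = 28, 21, 4` → q = 28; a = 21; x = 4
`q, a = a, q` → q = 21; a = 28
`a, x = x, a` → a = 4; x = 28
So a = 4

Answer: 4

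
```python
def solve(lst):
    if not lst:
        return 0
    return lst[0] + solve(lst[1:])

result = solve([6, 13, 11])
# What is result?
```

6 + 13 + 11 + 0 = 30

Answer: 30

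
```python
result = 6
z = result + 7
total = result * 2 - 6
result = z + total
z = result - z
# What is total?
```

Trace:
`result = 6` → result = 6
`z = result + 7` → z = 13
`total = result * 2 - 6` → total = 6
`result = z + total` → result = 19
`z = result - z` → z = 6
So total = 6

Answer: 6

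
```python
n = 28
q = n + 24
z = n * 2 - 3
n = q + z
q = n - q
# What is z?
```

Trace:
`n = 28` → n = 28
`q = n + 24` → q = 52
`z = n * 2 - 3` → z = 53
`n = q + z` → n = 105
`q = n - q` → q = 53
So z = 53

Answer: 53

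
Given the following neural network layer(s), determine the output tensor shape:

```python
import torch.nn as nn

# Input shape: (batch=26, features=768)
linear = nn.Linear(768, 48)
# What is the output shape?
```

Input: (26, 768) -> Output: (26, 48)

Answer: (26, 48)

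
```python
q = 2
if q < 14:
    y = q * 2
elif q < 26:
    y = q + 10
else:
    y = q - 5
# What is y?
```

Trace:
`q = 2` → q = 2
`if q < 14: ...` → q < 14 is True → y = 4
So y = 4

Answer: 4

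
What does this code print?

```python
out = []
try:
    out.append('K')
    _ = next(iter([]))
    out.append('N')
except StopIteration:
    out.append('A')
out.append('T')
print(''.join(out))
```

Execution trace: 'K' (try body) → 'A' (except StopIteration) → 'T' (after the try/except). Output: KAT

Answer: KAT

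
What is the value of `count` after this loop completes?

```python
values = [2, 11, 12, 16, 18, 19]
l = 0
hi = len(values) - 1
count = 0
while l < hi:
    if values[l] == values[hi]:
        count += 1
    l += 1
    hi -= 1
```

Count matching pairs from ends
`count` takes the values: 0

Answer: 0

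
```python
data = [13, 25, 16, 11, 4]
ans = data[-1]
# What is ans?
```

Trace:
`data = [13, 25, 16, 11, 4]` → data = [13, 25, 16, 11, 4]
`ans = data[-1]` → ans = 4
So ans = 4

Answer: 4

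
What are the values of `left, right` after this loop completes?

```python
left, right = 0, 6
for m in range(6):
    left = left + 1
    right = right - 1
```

left goes 0→6, right goes 6→0
`left, right` takes the values: (0, 6) → (1, 6) → (1, 5) → (2, 5) → (2, 4) → (3, 4) → (3, 3) → (4, 3) → (4, 2) → (5, 2) → (5, 1) → (6, 1) → (6, 0)

Answer: 6, 0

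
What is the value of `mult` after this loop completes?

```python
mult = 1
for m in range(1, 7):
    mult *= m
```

6! = 720
`mult` takes the values: 1 → 2 → 6 → 24 → 120 → 720

Answer: 720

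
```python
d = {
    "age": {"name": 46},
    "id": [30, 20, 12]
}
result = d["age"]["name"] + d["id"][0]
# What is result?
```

Trace:
`d = { ...` → d = {'age': {'name': 46}, 'id': [30, 20, 12]}
`result = d["age"]["name"] + d["id"][0]` → result = 76
So result = 76

Answer: 76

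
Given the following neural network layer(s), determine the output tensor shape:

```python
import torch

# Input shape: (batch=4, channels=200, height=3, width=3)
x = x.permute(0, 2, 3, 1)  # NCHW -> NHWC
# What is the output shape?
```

Input: (4, 200, 3, 3) -> Output: (4, 3, 3, 200)

Answer: (4, 3, 3, 200)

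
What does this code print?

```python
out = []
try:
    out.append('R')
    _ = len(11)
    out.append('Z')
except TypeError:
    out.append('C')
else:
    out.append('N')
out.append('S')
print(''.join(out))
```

Execution trace: 'R' (try body) → 'C' (except TypeError) → 'S' (after the try/except). Output: RCS

Answer: RCS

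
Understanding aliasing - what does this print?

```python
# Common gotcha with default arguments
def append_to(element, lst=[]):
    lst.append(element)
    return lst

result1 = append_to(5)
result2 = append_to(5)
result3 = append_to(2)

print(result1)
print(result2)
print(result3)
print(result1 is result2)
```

Key concept: mutable default argument gotcha.
Step by step:
`result1 = append_to(5)` → result1 = [5]
`result2 = append_to(5)` → result1 = [5, 5] (same object as result2); result2 = [5, 5] (same object as result1)
`result3 = append_to(2)` → result1 = [5, 5, 2] (same object as result2, result3); result2 = [5, 5, 2] (same object as result1, result3); result3 = [5, 5, 2] (same object as result1, result2)
`print(result1)` → prints [5, 5, 2]
`print(result2)` → prints [5, 5, 2]
`print(result3)` → prints [5, 5, 2]
`print(result1 is result2)` → prints True

Answer:
[5, 5, 2]
[5, 5, 2]
[5, 5, 2]
True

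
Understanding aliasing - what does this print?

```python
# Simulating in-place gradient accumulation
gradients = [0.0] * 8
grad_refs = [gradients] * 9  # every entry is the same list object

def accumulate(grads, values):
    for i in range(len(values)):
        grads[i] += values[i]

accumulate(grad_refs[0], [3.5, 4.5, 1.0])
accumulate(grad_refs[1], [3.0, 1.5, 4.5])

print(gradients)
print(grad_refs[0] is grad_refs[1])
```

Key concept: gradient accumulation aliasing.
Step by step:
`gradients = [0.0] * 8` → gradients = [0.0, 0.0, 0.0, 0.0, 0.0, 0.0, 0.0, 0.0]
`grad_refs = [gradients] * 9` → grad_refs = [[0.0, 0.0, 0.0, 0.0, 0.0, 0.0, 0.0, 0.0], [0.0, 0.0, 0.0, 0.0, 0.0, 0.0, 0.0, 0.0], [0.0, 0.0, 0.0, 0.0, 0.0, 0.0, 0.0, 0.0], [0.0, 0.0, 0.0, 0.0, 0.0, 0.0, 0.0, 0.0], [0.0, 0.0, 0.0, 0.0, 0.0, 0.0, 0.0, 0.0], [0.0, 0.0, 0.0, 0.0, 0.0, 0.0, 0.0, 0.0], [0.0, 0.0, 0.0, 0.0, 0.0, 0.0, 0.0, 0.0], [0.0, 0.0, 0.0, 0.0, 0.0, 0.0, 0.0, 0.0], [0.0, 0.0, 0.0, 0.0, 0.0, 0.0, 0.0, 0.0]]
`accumulate(grad_refs[0], [3.5, 4.5, 1.0])` → gradients = [3.5, 4.5, 1.0, 0.0, 0.0, 0.0, 0.0, 0.0]; grad_refs = [[3.5, 4.5, 1.0, 0.0, 0.0, 0.0, 0.0, 0.0], [3.5, 4.5, 1.0, 0.0, 0.0, 0.0, 0.0, 0.0], [3.5, 4.5, 1.0, 0.0, 0.0, 0.0, 0.0, 0.0], [3.5, 4.5, 1.0, 0.0, 0.0, 0.0, 0.0, 0.0], [3.5, 4.5, 1.0, 0.0, 0.0, 0.0, 0.0, 0.0], [3.5, 4.5, 1.0, 0.0, 0.0, 0.0, 0.0, 0.0], [3.5, 4.5, 1.0, 0.0, 0.0, 0.0, 0.0, 0.0], [3.5, 4.5, 1.0, 0.0, 0.0, 0.0, 0.0, 0.0], [3.5, 4.5, 1.0, 0.0, 0.0, 0.0, 0.0, 0.0]]
`accumulate(grad_refs[1], [3.0, 1.5, 4.5])` → gradients = [6.5, 6.0, 5.5, 0.0, 0.0, 0.0, 0.0, 0.0]; grad_refs = [[6.5, 6.0, 5.5, 0.0, 0.0, 0.0, 0.0, 0.0], [6.5, 6.0, 5.5, 0.0, 0.0, 0.0, 0.0, 0.0], [6.5, 6.0, 5.5, 0.0, 0.0, 0.0, 0.0, 0.0], [6.5, 6.0, 5.5, 0.0, 0.0, 0.0, 0.0, 0.0], [6.5, 6.0, 5.5, 0.0, 0.0, 0.0, 0.0, 0.0], [6.5, 6.0, 5.5, 0.0, 0.0, 0.0, 0.0, 0.0], [6.5, 6.0, 5.5, 0.0, 0.0, 0.0, 0.0, 0.0], [6.5, 6.0, 5.5, 0.0, 0.0, 0.0, 0.0, 0.0], [6.5, 6.0, 5.5, 0.0, 0.0, 0.0, 0.0, 0.0]]
`print(gradients)` → prints [6.5, 6.0, 5.5, 0.0, 0.0, 0.0, 0.0, 0.0]
`print(grad_refs[0] is grad_refs[1])` → prints True

Answer:
[6.5, 6.0, 5.5, 0.0, 0.0, 0.0, 0.0, 0.0]
True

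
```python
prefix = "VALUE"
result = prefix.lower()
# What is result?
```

Trace:
`prefix = "VALUE"` → prefix = 'VALUE'
`result = prefix.lower()` → result = 'value'
So result = 'value'

Answer: 'value'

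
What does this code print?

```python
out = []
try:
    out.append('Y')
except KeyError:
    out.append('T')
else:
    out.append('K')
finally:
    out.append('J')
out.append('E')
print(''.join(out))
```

Execution trace: 'Y' (try body, no exception) → 'K' (else) → 'J' (finally) → 'E' (after the try/except). Output: YKJE

Answer: YKJE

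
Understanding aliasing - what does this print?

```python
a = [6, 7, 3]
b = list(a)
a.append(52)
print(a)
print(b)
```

Key concept: list() constructor creates copy.
Step by step:
`a = [6, 7, 3]` → a = [6, 7, 3]
`b = list(a)` → b = [6, 7, 3]
`a.append(52)` → a = [6, 7, 3, 52]
`print(a)` → prints [6, 7, 3, 52]
`print(b)` → prints [6, 7, 3]

Answer:
[6, 7, 3, 52]
[6, 7, 3]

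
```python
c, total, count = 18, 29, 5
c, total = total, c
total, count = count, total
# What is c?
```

Trace:
`c, total, count = 18, 29, 5` → c = 18; total = 29; count = 5
`c, total = total, c` → c = 29; total = 18
`total, count = count, total` → total = 5; count = 18
So c = 29

Answer: 29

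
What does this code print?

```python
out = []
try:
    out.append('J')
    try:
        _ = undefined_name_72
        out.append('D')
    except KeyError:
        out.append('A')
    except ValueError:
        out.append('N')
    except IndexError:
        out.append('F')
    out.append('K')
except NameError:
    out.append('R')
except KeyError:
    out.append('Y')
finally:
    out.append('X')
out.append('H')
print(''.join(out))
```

Execution trace: 'J' (try body) → 'R' (except NameError) → 'X' (finally) → 'H' (after the try/except). Output: JRXH

Answer: JRXH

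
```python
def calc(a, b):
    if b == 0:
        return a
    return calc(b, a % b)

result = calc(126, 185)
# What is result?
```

calc(126, 185) -> calc(185, 126) -> calc(126, 59) -> calc(59, 8) -> calc(8, 3) -> calc(3, 2) -> calc(2, 1) -> calc(1, 0) -> 1

Answer: 1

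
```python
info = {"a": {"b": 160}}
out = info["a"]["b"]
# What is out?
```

Trace:
`info = {"a": {"b": 160}}` → info = {'a': {'b': 160}}
`out = info["a"]["b"]` → out = 160
So out = 160

Answer: 160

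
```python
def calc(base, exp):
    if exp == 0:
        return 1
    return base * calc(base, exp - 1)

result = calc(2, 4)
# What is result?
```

calc(2, 4) = 2 * 2 * 2 * 2 = 16

Answer: 16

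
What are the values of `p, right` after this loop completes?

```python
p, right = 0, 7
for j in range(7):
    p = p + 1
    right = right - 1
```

p goes 0→7, right goes 7→0
`p, right` takes the values: (0, 7) → (1, 7) → (1, 6) → (2, 6) → (2, 5) → (3, 5) → (3, 4) → (4, 4) → (4, 3) → (5, 3) → (5, 2) → (6, 2) → (6, 1) → (7, 1) → (7, 0)

Answer: 7, 0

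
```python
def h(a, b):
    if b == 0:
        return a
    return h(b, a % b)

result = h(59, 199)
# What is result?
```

h(59, 199) -> h(199, 59) -> h(59, 22) -> h(22, 15) -> h(15, 7) -> h(7, 1) -> h(1, 0) -> 1

Answer: 1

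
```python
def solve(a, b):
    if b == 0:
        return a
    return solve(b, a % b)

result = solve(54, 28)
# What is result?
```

solve(54, 28) -> solve(28, 26) -> solve(26, 2) -> solve(2, 0) -> 2

Answer: 2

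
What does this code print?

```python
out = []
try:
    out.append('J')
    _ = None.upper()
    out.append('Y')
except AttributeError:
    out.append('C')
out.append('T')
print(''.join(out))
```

Execution trace: 'J' (try body) → 'C' (except AttributeError) → 'T' (after the try/except). Output: JCT

Answer: JCT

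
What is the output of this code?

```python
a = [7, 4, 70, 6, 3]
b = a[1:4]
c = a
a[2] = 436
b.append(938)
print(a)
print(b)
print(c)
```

Key concept: slice vs alias.
Step by step:
`a = [7, 4, 70, 6, 3]` → a = [7, 4, 70, 6, 3]
`b = a[1:4]` → b = [4, 70, 6]
`c = a` → c = [7, 4, 70, 6, 3] (same object as a)
`a[2] = 436` → a = [7, 4, 436, 6, 3] (same object as c); c = [7, 4, 436, 6, 3] (same object as a)
`b.append(938)` → b = [4, 70, 6, 938]
`print(a)` → prints [7, 4, 436, 6, 3]
`print(b)` → prints [4, 70, 6, 938]
`print(c)` → prints [7, 4, 436, 6, 3]

Answer:
[7, 4, 436, 6, 3]
[4, 70, 6, 938]
[7, 4, 436, 6, 3]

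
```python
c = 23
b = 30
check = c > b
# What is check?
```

Trace:
`c = 23` → c = 23
`b = 30` → b = 30
`check = c > b` → check = False
So check = False

Answer: False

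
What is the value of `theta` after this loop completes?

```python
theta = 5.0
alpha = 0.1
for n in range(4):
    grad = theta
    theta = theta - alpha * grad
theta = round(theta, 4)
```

Gradient descent: w = 5.0 * (1 - 0.1)^4
`theta` takes the values: 5.0 → 4.5 → 4.05 → 3.645 → 3.2805

Answer: 3.2805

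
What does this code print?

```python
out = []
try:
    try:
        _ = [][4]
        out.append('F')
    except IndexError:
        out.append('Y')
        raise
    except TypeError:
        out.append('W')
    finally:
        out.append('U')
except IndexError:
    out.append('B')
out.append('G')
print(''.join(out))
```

Execution trace: 'Y' (inner except IndexError) → 'U' (inner finally) → 'B' (outer except IndexError) → 'G' (after the try/except). Output: YUBG

Answer: YUBG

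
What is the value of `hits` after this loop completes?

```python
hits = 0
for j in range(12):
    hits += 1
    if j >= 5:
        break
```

Loop breaks when j reaches 5, hits is 6
`hits` takes the values: 0 → 1 → 2 → 3 → 4 → 5 → 6

Answer: 6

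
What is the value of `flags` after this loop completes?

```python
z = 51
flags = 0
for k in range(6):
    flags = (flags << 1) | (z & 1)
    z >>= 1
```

Reverse lowest 6 bits of 51
`flags` takes the values: 0 → 1 → 3 → 6 → 12 → 25 → 51

Answer: 51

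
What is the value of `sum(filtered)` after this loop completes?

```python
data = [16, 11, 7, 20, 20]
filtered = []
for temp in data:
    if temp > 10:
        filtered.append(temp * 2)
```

Sum of doubled values > 10
`filtered` takes the values: [] → [32] → [32, 22] → [32, 22, 40] → [32, 22, 40, 40]
So `sum(filtered)` = 134

Answer: 134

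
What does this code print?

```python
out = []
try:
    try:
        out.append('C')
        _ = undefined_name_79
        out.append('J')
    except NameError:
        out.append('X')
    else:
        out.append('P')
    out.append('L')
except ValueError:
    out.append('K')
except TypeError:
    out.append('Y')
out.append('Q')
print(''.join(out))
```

Execution trace: 'C' (inner try body) → 'X' (inner except NameError) → 'L' (try body, no exception) → 'Q' (after the try/except). Output: CXLQ

Answer: CXLQ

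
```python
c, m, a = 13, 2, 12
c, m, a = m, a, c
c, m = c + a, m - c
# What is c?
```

Trace:
`c, m, a = 13, 2, 12` → c = 13; m = 2; a = 12
`c, m, a = m, a, c` → c = 2; m = 12; a = 13
`c, m = c + a, m - c` → c = 15; m = 10
So c = 15

Answer: 15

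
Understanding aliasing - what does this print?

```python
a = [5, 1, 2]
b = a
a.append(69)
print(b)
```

Key concept: basic list aliasing.
Step by step:
`a = [5, 1, 2]` → a = [5, 1, 2]
`b = a` → b = [5, 1, 2] (same object as a)
`a.append(69)` → a = [5, 1, 2, 69] (same object as b); b = [5, 1, 2, 69] (same object as a)
`print(b)` → prints [5, 1, 2, 69]

Answer: [5, 1, 2, 69]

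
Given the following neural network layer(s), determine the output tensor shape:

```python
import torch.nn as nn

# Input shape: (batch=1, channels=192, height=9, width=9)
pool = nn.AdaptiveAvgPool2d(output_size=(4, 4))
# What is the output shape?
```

Input: (1, 192, 9, 9) -> Output: (1, 192, 4, 4)

Answer: (1, 192, 4, 4)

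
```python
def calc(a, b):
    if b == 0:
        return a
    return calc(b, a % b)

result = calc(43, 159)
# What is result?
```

calc(43, 159) -> calc(159, 43) -> calc(43, 30) -> calc(30, 13) -> calc(13, 4) -> calc(4, 1) -> calc(1, 0) -> 1

Answer: 1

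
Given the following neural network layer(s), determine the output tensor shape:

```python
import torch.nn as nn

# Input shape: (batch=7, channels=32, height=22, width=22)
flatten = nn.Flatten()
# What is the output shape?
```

Input: (7, 32, 22, 22) -> Output: (7, 15488)

Answer: (7, 15488)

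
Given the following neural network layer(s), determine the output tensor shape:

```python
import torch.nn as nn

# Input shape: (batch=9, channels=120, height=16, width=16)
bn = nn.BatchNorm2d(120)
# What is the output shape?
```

Input: (9, 120, 16, 16) -> Output: (9, 120, 16, 16)

Answer: (9, 120, 16, 16)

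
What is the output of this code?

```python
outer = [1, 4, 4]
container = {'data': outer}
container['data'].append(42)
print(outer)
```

Key concept: dict holds reference to list.
Step by step:
`outer = [1, 4, 4]` → outer = [1, 4, 4]
`container = {'data': outer}` → container = {'data': [1, 4, 4]}
`container['data'].append(42)` → outer = [1, 4, 4, 42]; container = {'data': [1, 4, 4, 42]}
`print(outer)` → prints [1, 4, 4, 42]

Answer: [1, 4, 4, 42]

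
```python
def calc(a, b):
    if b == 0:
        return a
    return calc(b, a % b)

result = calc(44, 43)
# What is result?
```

calc(44, 43) -> calc(43, 1) -> calc(1, 0) -> 1

Answer: 1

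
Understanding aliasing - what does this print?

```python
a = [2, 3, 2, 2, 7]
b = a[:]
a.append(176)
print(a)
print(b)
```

Key concept: slice [:] creates copy.
Step by step:
`a = [2, 3, 2, 2, 7]` → a = [2, 3, 2, 2, 7]
`b = a[:]` → b = [2, 3, 2, 2, 7]
`a.append(176)` → a = [2, 3, 2, 2, 7, 176]
`print(a)` → prints [2, 3, 2, 2, 7, 176]
`print(b)` → prints [2, 3, 2, 2, 7]

Answer:
[2, 3, 2, 2, 7, 176]
[2, 3, 2, 2, 7]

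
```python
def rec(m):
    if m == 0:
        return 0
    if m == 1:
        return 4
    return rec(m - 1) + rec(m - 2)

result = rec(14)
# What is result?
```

Build up from base cases: rec(0)=0, rec(1)=4, rec(2)=4, rec(3)=8, rec(4)=12, rec(5)=20, rec(6)=32, ..., rec(14)=1508

Answer: 1508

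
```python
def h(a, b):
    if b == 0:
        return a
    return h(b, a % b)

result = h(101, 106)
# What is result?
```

h(101, 106) -> h(106, 101) -> h(101, 5) -> h(5, 1) -> h(1, 0) -> 1

Answer: 1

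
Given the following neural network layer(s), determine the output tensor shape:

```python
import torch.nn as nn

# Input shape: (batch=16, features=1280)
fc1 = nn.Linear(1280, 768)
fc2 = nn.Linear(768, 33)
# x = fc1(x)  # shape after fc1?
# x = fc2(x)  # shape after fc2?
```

Input: (16, 1280) -> after fc1: (16, 768) -> Output: (16, 33)

Answer: (16, 33)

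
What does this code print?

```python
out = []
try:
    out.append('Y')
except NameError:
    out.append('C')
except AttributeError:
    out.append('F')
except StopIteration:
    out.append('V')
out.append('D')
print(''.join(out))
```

Execution trace: 'Y' (try body, no exception) → 'D' (after the try/except). Output: YD

Answer: YD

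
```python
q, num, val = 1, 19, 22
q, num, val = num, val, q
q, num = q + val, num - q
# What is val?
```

Trace:
`q, num, val = 1, 19, 22` → q = 1; num = 19; val = 22
`q, num, val = num, val, q` → q = 19; num = 22; val = 1
`q, num = q + val, num - q` → q = 20; num = 3
So val = 1

Answer: 1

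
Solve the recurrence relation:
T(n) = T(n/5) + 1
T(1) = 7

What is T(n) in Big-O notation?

Each step divides n by 5 and adds 1. After log_5(n) steps we reach T(1)=7. So T(n) = 1·log_5(n) + 7 = O(log n).

Answer: O(log n)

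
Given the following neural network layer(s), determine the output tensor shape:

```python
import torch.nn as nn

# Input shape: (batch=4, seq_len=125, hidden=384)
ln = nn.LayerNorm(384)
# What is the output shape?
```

Input: (4, 125, 384) -> Output: (4, 125, 384)

Answer: (4, 125, 384)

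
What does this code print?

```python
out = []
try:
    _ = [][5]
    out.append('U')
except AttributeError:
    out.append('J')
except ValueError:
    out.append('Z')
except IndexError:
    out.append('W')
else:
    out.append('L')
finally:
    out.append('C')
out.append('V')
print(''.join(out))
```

Execution trace: 'W' (except IndexError) → 'C' (finally) → 'V' (after the try/except). Output: WCV

Answer: WCV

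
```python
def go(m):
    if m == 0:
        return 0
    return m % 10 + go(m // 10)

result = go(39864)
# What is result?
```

Sum of digits of 39864: 4 + 6 + 8 + 9 + 3 = 30

Answer: 30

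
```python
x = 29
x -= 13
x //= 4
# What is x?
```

Trace:
`x = 29` → x = 29
`x -= 13` → x = 16
`x //= 4` → x = 4
So x = 4

Answer: 4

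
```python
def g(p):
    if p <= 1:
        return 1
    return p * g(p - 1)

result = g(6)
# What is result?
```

g(6) = 6 * 5 * 4 * 3 * 2 * 1 = 720

Answer: 720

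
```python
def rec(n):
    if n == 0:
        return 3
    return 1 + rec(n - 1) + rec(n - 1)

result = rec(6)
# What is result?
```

rec(n) = 1 + 2·rec(n-1), rec(0)=3. Closed form: (3+1)·2^6 - 1 = 255.

Answer: 255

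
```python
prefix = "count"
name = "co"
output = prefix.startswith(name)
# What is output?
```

Trace:
`prefix = "count"` → prefix = 'count'
`name = "co"` → name = 'co'
`output = prefix.startswith(name)` → output = True
So output = True

Answer: True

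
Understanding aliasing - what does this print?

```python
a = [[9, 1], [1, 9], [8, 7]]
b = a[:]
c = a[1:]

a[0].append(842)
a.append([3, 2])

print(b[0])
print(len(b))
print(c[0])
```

Key concept: slice with nested mutation.
Step by step:
`a = [[9, 1], [1, 9], [8, 7]]` → a = [[9, 1], [1, 9], [8, 7]]
`b = a[:]` → b = [[9, 1], [1, 9], [8, 7]]
`c = a[1:]` → c = [[1, 9], [8, 7]]
`a[0].append(842)` → a = [[9, 1, 842], [1, 9], [8, 7]]; b = [[9, 1, 842], [1, 9], [8, 7]]
`a.append([3, 2])` → a = [[9, 1, 842], [1, 9], [8, 7], [3, 2]]
`print(b[0])` → prints [9, 1, 842]
`print(len(b))` → prints 3
`print(c[0])` → prints [1, 9]

Answer:
[9, 1, 842]
3
[1, 9]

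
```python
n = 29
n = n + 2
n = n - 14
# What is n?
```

Trace:
`n = 29` → n = 29
`n = n + 2` → n = 31
`n = n - 14` → n = 17
So n = 17

Answer: 17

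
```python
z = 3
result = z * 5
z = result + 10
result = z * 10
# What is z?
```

Trace:
`z = 3` → z = 3
`result = z * 5` → result = 15
`z = result + 10` → z = 25
`result = z * 10` → result = 250
So z = 25

Answer: 25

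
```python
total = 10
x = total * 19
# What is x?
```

Trace:
`total = 10` → total = 10
`x = total * 19` → x = 190
So x = 190

Answer: 190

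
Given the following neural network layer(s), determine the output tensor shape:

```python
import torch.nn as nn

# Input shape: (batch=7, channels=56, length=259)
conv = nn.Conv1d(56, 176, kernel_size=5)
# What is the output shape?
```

Input: (7, 56, 259) -> Output: (7, 176, 255)

Answer: (7, 176, 255)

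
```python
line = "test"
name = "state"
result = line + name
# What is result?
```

Trace:
`line = "test"` → line = 'test'
`name = "state"` → name = 'state'
`result = line + name` → result = 'teststate'
So result = 'teststate'

Answer: 'teststate'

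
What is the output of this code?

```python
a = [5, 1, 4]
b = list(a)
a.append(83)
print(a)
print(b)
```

Key concept: list() constructor creates copy.
Step by step:
`a = [5, 1, 4]` → a = [5, 1, 4]
`b = list(a)` → b = [5, 1, 4]
`a.append(83)` → a = [5, 1, 4, 83]
`print(a)` → prints [5, 1, 4, 83]
`print(b)` → prints [5, 1, 4]

Answer:
[5, 1, 4, 83]
[5, 1, 4]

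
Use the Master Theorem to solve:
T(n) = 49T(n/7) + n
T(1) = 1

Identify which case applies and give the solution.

a=49, b=7, f(n)=n. log_7(49) = 2. Since c=1 < 2, Case 1 applies: T(n) = Θ(n^log_b(a)) = O(n^2).

Answer: O(n^2) - Case 1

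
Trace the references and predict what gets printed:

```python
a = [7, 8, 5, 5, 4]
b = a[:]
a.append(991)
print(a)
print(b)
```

Key concept: slice [:] creates copy.
Step by step:
`a = [7, 8, 5, 5, 4]` → a = [7, 8, 5, 5, 4]
`b = a[:]` → b = [7, 8, 5, 5, 4]
`a.append(991)` → a = [7, 8, 5, 5, 4, 991]
`print(a)` → prints [7, 8, 5, 5, 4, 991]
`print(b)` → prints [7, 8, 5, 5, 4]

Answer:
[7, 8, 5, 5, 4, 991]
[7, 8, 5, 5, 4]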